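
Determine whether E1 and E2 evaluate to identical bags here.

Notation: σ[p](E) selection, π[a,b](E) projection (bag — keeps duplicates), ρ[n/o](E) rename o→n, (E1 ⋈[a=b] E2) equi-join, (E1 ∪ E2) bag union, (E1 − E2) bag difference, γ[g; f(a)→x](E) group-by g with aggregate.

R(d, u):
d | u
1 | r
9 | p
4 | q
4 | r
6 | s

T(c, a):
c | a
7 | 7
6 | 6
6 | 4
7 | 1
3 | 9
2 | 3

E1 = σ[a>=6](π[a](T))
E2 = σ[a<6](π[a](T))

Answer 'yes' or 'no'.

E1 per-node cardinality:
  T → 6
  π[a](T) → 6
  σ[a>=6](π[a](T)) → 3
E2 per-node cardinality:
  T → 6
  π[a](T) → 6
  σ[a<6](π[a](T)) → 3

E1 result:
a
6
7
9
E2 result:
a
1
3
4
Witness: (6,) appears 1× in E1 but 0× in E2.

no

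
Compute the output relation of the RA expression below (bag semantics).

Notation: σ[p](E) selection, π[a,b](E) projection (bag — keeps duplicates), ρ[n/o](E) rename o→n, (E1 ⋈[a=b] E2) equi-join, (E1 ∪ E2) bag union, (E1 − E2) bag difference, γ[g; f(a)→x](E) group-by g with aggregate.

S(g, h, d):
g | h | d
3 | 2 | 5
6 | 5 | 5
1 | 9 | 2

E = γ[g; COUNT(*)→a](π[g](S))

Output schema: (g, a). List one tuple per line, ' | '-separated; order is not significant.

Row counts bottom-up:
  S → 3
  π[g](S) → 3
  γ[g; COUNT(*)→a](π[g](S)) → 3

== RESULT ==
g | a
1 | 1
3 | 1
6 | 1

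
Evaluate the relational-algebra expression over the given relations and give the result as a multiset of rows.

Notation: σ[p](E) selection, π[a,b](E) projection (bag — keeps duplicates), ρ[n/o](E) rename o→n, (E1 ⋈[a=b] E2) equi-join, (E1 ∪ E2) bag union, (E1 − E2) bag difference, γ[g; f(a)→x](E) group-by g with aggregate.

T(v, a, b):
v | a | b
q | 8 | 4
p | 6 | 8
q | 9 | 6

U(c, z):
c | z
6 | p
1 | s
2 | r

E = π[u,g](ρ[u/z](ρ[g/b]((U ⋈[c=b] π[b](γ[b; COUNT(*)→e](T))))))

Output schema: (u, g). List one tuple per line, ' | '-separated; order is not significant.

Stepwise |·|:
  U → 3
  T → 3
  γ[b; COUNT(*)→e](T) → 3
  π[b](γ[b; COUNT(*)→e](T)) → 3
  (U ⋈[c=b] π[b](γ[b; COUNT(*)→e](T))) → 1
  ρ[g/b]((U ⋈[c=b] π[b](γ[b; COUNT(*)→e](T)))) → 1
  ρ[u/z](ρ[g/b]((U ⋈[c=b] π[b](γ[b; COUNT(*)→e](T))))) → 1
  π[u,g](ρ[u/z](ρ[g/b]((U ⋈[c=b] π[b](γ[b; COUNT(*)→e](T)))))) → 1

== RESULT ==
u | g
p | 6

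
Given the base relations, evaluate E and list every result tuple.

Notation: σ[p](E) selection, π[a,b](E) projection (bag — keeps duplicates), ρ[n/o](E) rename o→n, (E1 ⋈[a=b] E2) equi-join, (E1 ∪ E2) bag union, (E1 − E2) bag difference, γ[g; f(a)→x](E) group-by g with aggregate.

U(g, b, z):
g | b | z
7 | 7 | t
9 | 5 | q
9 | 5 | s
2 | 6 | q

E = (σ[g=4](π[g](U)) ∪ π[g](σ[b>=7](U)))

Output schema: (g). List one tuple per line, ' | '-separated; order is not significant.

Row counts bottom-up:
  U → 4
  π[g](U) → 4
  σ[g=4](π[g](U)) → 0
  U → 4
  σ[b>=7](U) → 1
  π[g](σ[b>=7](U)) → 1
  (σ[g=4](π[g](U)) ∪ π[g](σ[b>=7](U))) → 1

== RESULT ==
g
7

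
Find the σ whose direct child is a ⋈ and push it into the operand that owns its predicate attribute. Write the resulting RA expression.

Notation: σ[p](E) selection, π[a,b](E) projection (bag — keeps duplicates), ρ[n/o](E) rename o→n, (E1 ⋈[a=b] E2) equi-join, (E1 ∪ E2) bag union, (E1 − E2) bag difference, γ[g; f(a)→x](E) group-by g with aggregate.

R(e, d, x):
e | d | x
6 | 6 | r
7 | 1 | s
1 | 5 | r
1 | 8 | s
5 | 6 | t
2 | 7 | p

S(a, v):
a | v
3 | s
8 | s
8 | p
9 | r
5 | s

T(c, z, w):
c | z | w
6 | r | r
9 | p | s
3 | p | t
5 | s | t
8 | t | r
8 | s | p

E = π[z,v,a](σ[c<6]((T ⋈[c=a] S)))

σ filters on c, owned by the left side.
E' = π[z,v,a]((σ[c<6](T) ⋈[c=a] S))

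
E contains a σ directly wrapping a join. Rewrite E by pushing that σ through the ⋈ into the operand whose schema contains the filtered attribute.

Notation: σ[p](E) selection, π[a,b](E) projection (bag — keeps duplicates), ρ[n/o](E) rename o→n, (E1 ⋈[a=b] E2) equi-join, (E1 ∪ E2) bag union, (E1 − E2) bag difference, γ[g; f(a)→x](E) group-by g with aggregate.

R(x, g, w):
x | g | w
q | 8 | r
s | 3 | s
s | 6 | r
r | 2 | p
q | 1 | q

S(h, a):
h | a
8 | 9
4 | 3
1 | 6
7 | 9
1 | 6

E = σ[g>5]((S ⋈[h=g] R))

σ filters on g, owned by the right side.
E' = (S ⋈[h=g] σ[g>5](R))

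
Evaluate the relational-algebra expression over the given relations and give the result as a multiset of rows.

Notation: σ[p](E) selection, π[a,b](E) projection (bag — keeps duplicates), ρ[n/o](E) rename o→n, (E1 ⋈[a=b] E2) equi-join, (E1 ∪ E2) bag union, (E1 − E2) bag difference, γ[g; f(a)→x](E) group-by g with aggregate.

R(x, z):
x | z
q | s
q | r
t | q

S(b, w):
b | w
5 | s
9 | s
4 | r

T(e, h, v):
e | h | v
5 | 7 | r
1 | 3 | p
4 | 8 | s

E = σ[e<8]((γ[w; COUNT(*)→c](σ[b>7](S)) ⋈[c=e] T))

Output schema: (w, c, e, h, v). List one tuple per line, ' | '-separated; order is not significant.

Per-node cardinality:
  S → 3
  σ[b>7](S) → 1
  γ[w; COUNT(*)→c](σ[b>7](S)) → 1
  T → 3
  (γ[w; COUNT(*)→c](σ[b>7](S)) ⋈[c=e] T) → 1
  σ[e<8]((γ[w; COUNT(*)→c](σ[b>7](S)) ⋈[c=e] T)) → 1

== RESULT ==
w | c | e | h | v
s | 1 | 1 | 3 | p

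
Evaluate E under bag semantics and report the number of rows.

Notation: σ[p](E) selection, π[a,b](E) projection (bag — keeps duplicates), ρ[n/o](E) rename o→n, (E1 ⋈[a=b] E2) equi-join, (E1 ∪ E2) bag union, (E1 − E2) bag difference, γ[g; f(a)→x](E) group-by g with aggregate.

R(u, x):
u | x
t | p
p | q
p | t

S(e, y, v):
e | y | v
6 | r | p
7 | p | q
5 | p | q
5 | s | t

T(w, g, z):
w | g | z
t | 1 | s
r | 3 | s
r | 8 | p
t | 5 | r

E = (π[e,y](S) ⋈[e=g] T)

Row counts bottom-up:
  S → 4
  π[e,y](S) → 4
  T → 4
  (π[e,y](S) ⋈[e=g] T) → 2

|E| = 2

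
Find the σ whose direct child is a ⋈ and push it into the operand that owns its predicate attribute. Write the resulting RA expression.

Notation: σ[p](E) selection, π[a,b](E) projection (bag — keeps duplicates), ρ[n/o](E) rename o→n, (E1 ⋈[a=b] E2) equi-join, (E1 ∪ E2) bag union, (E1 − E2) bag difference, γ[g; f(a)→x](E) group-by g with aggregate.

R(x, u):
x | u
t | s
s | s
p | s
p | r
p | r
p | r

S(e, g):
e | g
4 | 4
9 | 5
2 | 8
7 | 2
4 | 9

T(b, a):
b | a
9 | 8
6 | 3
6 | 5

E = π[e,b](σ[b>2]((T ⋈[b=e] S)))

σ filters on b, owned by the left side.
E' = π[e,b]((σ[b>2](T) ⋈[b=e] S))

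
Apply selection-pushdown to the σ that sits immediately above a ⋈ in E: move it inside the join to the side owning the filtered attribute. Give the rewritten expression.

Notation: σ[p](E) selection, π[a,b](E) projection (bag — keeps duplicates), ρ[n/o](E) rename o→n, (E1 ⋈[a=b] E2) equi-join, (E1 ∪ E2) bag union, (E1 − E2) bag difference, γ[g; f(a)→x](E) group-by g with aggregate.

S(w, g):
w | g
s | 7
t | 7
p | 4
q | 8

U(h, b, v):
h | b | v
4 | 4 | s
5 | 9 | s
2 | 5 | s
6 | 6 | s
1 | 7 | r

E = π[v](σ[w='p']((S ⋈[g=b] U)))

σ filters on w, owned by the left side.
E' = π[v]((σ[w='p'](S) ⋈[g=b] U))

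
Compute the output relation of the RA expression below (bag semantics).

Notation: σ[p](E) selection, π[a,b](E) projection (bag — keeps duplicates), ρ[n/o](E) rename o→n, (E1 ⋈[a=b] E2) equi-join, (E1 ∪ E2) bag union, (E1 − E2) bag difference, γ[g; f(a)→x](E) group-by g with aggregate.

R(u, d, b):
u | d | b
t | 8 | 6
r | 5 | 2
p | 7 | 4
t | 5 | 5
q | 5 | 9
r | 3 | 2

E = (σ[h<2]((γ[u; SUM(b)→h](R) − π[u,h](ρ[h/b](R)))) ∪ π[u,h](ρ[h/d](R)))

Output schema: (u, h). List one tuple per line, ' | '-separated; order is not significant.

Row counts bottom-up:
  R → 6
  γ[u; SUM(b)→h](R) → 4
  R → 6
  ρ[h/b](R) → 6
  π[u,h](ρ[h/b](R)) → 6
  (γ[u; SUM(b)→h](R) − π[u,h](ρ[h/b](R))) → 2
  σ[h<2]((γ[u; SUM(b)→h](R) − π[u,h](ρ[h/b](R)))) → 0
  R → 6
  ρ[h/d](R) → 6
  π[u,h](ρ[h/d](R)) → 6
  (σ[h<2]((γ[u; SUM(b)→h](R) − π[u,h](ρ[h/b](R)))) ∪ π[u,h](ρ[h/d](R))) → 6

== RESULT ==
u | h
p | 7
q | 5
r | 3
r | 5
t | 5
t | 8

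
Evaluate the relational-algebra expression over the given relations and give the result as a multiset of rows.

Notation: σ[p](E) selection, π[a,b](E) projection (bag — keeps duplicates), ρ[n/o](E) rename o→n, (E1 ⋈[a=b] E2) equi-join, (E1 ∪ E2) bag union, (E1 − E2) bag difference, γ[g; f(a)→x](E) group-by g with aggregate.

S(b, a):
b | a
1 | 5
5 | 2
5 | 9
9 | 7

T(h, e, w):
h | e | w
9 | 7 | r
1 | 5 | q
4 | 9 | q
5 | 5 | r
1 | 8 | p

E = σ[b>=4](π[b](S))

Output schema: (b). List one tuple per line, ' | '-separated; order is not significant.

Per-node cardinality:
  S → 4
  π[b](S) → 4
  σ[b>=4](π[b](S)) → 3

== RESULT ==
b
5
5
9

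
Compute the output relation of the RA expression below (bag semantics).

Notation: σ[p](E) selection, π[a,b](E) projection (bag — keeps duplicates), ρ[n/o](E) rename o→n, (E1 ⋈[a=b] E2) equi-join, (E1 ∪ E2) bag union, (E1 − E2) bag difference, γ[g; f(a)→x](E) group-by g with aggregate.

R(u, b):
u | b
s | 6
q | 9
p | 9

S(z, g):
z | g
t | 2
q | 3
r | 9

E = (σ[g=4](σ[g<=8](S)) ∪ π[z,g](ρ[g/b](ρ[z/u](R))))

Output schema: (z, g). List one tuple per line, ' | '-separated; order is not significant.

Row counts bottom-up:
  S → 3
  σ[g<=8](S) → 2
  σ[g=4](σ[g<=8](S)) → 0
  R → 3
  ρ[z/u](R) → 3
  ρ[g/b](ρ[z/u](R)) → 3
  π[z,g](ρ[g/b](ρ[z/u](R))) → 3
  (σ[g=4](σ[g<=8](S)) ∪ π[z,g](ρ[g/b](ρ[z/u](R)))) → 3

== RESULT ==
z | g
p | 9
q | 9
s | 6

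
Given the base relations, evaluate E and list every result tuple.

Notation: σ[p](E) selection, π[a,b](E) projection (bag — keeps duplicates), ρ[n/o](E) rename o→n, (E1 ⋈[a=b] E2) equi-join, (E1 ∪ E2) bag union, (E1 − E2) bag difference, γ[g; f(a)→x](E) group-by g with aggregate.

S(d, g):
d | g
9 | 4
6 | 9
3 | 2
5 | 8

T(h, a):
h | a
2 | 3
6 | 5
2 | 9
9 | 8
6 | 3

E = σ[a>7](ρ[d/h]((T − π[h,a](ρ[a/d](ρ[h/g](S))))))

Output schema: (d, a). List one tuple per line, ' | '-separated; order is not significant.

Subexpression sizes:
  T → 5
  S → 4
  ρ[h/g](S) → 4
  ρ[a/d](ρ[h/g](S)) → 4
  π[h,a](ρ[a/d](ρ[h/g](S))) → 4
  (T − π[h,a](ρ[a/d](ρ[h/g](S)))) → 4
  ρ[d/h]((T − π[h,a](ρ[a/d](ρ[h/g](S))))) → 4
  σ[a>7](ρ[d/h]((T − π[h,a](ρ[a/d](ρ[h/g](S)))))) → 2

== RESULT ==
d | a
2 | 9
9 | 8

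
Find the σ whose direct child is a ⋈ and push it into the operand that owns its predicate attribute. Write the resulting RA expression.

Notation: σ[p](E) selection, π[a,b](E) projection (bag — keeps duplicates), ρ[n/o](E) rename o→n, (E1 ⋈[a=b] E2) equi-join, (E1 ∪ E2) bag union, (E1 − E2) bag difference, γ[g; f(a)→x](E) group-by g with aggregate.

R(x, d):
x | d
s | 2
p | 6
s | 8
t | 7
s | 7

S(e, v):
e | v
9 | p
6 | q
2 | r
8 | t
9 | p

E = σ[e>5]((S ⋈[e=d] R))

σ filters on e, owned by the left side.
E' = (σ[e>5](S) ⋈[e=d] R)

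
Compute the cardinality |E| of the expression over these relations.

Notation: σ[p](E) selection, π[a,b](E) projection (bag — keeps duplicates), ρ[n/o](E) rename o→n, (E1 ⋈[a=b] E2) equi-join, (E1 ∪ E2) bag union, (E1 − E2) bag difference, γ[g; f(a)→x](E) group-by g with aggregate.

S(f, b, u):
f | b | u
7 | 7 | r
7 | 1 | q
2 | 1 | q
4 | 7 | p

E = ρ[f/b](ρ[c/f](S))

Row counts bottom-up:
  S → 4
  ρ[c/f](S) → 4
  ρ[f/b](ρ[c/f](S)) → 4

|E| = 4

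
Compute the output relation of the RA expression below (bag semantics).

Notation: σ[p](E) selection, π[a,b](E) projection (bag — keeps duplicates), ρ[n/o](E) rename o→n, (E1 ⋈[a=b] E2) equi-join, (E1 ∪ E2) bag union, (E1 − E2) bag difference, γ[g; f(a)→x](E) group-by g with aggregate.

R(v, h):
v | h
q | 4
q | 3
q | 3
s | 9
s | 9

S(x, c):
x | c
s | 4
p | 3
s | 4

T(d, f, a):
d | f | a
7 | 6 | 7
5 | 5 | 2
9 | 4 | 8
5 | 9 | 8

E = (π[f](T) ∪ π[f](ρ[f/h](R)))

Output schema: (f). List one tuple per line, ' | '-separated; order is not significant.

Row counts bottom-up:
  T → 4
  π[f](T) → 4
  R → 5
  ρ[f/h](R) → 5
  π[f](ρ[f/h](R)) → 5
  (π[f](T) ∪ π[f](ρ[f/h](R))) → 9

== RESULT ==
f
3
3
4
4
5
6
9
9
9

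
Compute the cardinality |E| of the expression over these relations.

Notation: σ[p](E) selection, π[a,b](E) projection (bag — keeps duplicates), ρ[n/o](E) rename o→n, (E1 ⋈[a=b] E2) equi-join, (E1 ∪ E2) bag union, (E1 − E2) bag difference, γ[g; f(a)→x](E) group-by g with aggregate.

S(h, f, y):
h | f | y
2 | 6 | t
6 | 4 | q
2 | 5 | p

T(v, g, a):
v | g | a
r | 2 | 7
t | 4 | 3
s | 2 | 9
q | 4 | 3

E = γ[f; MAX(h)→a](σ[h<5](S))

Row counts bottom-up:
  S → 3
  σ[h<5](S) → 2
  γ[f; MAX(h)→a](σ[h<5](S)) → 2

|E| = 2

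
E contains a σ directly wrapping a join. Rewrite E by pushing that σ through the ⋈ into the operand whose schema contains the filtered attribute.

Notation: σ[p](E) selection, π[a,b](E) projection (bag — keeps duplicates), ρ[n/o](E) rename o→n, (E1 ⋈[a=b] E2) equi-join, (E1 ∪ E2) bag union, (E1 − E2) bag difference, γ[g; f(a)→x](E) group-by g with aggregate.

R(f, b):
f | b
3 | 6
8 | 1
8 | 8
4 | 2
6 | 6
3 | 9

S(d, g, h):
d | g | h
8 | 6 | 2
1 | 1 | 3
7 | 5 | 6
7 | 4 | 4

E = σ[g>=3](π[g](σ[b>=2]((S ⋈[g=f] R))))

σ filters on b, owned by the right side.
E' = σ[g>=3](π[g]((S ⋈[g=f] σ[b>=2](R))))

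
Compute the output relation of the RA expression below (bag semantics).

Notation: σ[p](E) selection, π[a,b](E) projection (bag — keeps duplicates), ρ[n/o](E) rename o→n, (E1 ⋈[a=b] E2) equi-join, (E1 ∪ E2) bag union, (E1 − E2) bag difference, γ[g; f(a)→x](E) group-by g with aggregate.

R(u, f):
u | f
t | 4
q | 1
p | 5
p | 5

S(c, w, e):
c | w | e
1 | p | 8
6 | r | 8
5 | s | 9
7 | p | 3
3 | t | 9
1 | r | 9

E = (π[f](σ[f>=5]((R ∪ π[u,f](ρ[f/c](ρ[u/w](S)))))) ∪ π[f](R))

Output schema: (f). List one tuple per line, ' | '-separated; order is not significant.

Per-node cardinality:
  R → 4
  S → 6
  ρ[u/w](S) → 6
  ρ[f/c](ρ[u/w](S)) → 6
  π[u,f](ρ[f/c](ρ[u/w](S))) → 6
  (R ∪ π[u,f](ρ[f/c](ρ[u/w](S)))) → 10
  σ[f>=5]((R ∪ π[u,f](ρ[f/c](ρ[u/w](S))))) → 5
  π[f](σ[f>=5]((R ∪ π[u,f](ρ[f/c](ρ[u/w](S)))))) → 5
  R → 4
  π[f](R) → 4
  (π[f](σ[f>=5]((R ∪ π[u,f](ρ[f/c](ρ[u/w](S)))))) ∪ π[f](R)) → 9

== RESULT ==
f
1
4
5
5
5
5
5
6
7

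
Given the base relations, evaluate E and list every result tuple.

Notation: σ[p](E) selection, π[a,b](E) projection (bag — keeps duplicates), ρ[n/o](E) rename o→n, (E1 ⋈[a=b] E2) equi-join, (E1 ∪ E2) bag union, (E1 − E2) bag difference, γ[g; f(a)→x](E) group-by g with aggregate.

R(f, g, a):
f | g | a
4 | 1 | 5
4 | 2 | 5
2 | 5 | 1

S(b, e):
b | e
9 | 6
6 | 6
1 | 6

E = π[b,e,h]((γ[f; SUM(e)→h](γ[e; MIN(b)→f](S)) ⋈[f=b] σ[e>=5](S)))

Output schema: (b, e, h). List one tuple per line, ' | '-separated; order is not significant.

Per-node cardinality:
  S → 3
  γ[e; MIN(b)→f](S) → 1
  γ[f; SUM(e)→h](γ[e; MIN(b)→f](S)) → 1
  S → 3
  σ[e>=5](S) → 3
  (γ[f; SUM(e)→h](γ[e; MIN(b)→f](S)) ⋈[f=b] σ[e>=5](S)) → 1
  π[b,e,h]((γ[f; SUM(e)→h](γ[e; MIN(b)→f](S)) ⋈[f=b] σ[e>=5](S))) → 1

== RESULT ==
b | e | h
1 | 6 | 6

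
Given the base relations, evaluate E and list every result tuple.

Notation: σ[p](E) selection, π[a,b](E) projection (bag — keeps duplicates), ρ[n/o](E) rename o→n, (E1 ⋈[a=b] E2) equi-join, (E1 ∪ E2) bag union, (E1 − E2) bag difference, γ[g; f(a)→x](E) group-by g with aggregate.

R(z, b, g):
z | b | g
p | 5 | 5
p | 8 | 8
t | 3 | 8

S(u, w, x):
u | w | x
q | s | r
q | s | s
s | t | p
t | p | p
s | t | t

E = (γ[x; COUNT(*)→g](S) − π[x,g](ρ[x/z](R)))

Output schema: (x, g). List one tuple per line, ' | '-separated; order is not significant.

Row counts bottom-up:
  S → 5
  γ[x; COUNT(*)→g](S) → 4
  R → 3
  ρ[x/z](R) → 3
  π[x,g](ρ[x/z](R)) → 3
  (γ[x; COUNT(*)→g](S) − π[x,g](ρ[x/z](R))) → 4

== RESULT ==
x | g
p | 2
r | 1
s | 1
t | 1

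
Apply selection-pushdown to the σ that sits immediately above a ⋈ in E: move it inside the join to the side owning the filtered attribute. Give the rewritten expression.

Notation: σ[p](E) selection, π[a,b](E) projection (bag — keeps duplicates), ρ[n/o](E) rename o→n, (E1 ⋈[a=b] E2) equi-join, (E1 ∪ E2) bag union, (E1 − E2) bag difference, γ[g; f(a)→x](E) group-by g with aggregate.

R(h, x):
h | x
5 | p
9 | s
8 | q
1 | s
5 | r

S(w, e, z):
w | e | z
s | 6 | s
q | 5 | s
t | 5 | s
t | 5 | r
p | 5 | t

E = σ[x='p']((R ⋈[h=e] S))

σ filters on x, owned by the left side.
E' = (σ[x='p'](R) ⋈[h=e] S)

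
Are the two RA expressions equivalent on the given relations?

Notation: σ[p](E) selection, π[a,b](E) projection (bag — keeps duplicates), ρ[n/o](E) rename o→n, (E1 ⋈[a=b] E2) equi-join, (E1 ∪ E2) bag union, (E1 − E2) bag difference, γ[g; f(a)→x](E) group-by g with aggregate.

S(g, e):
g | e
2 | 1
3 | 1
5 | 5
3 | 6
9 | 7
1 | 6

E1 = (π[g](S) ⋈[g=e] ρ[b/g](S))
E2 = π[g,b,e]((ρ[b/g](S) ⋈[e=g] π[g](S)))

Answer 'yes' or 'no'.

E1 stepwise |·|:
  S → 6
  π[g](S) → 6
  S → 6
  ρ[b/g](S) → 6
  (π[g](S) ⋈[g=e] ρ[b/g](S)) → 3
E2 stepwise |·|:
  S → 6
  ρ[b/g](S) → 6
  S → 6
  π[g](S) → 6
  (ρ[b/g](S) ⋈[e=g] π[g](S)) → 3
  π[g,b,e]((ρ[b/g](S) ⋈[e=g] π[g](S))) → 3

E1 and E2 produce the same multiset:
g | b | e
1 | 2 | 1
1 | 3 | 1
5 | 5 | 5

yes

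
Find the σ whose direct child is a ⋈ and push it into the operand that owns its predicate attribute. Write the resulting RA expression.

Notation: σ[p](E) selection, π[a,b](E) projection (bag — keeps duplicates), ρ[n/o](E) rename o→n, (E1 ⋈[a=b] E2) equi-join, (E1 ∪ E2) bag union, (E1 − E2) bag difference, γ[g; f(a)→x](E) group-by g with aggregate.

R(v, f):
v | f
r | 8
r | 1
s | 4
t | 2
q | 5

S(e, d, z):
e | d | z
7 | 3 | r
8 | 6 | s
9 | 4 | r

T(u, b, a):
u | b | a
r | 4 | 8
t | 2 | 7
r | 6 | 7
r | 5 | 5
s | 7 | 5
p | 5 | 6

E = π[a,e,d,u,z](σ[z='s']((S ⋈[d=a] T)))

σ filters on z, owned by the left side.
E' = π[a,e,d,u,z]((σ[z='s'](S) ⋈[d=a] T))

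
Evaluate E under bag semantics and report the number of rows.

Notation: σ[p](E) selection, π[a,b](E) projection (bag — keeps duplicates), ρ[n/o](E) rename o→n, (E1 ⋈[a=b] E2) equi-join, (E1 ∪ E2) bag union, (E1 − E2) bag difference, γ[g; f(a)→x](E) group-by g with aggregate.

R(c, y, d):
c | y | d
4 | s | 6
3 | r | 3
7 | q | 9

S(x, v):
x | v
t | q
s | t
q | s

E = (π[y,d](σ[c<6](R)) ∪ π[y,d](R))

Stepwise |·|:
  R → 3
  σ[c<6](R) → 2
  π[y,d](σ[c<6](R)) → 2
  R → 3
  π[y,d](R) → 3
  (π[y,d](σ[c<6](R)) ∪ π[y,d](R)) → 5

|E| = 5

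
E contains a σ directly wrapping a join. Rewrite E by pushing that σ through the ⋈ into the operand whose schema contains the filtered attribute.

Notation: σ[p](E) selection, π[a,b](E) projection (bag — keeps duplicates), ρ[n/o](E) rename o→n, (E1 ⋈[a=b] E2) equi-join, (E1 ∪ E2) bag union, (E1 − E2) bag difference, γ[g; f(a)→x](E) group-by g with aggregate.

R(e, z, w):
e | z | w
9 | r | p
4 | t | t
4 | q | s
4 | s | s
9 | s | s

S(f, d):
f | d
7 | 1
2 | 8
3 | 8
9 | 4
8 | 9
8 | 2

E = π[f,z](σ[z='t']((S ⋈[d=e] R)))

σ filters on z, owned by the right side.
E' = π[f,z]((S ⋈[d=e] σ[z='t'](R)))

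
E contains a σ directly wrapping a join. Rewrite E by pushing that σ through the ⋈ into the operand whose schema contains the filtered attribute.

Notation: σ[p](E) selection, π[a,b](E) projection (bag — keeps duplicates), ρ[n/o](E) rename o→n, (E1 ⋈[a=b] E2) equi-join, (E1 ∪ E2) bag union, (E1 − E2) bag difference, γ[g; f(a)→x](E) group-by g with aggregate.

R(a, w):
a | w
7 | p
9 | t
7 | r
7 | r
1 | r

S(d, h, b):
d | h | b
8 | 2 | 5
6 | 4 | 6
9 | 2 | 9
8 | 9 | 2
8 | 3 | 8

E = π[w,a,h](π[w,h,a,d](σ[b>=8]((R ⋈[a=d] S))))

σ filters on b, owned by the right side.
E' = π[w,a,h](π[w,h,a,d]((R ⋈[a=d] σ[b>=8](S))))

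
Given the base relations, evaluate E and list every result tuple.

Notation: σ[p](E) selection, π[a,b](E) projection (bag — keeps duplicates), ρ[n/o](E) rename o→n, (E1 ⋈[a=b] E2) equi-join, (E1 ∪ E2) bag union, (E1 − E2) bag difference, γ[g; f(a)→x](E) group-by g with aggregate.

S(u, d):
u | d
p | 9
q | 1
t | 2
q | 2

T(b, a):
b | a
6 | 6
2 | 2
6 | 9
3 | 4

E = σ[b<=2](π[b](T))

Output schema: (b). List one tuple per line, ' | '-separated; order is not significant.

Per-node cardinality:
  T → 4
  π[b](T) → 4
  σ[b<=2](π[b](T)) → 1

== RESULT ==
b
2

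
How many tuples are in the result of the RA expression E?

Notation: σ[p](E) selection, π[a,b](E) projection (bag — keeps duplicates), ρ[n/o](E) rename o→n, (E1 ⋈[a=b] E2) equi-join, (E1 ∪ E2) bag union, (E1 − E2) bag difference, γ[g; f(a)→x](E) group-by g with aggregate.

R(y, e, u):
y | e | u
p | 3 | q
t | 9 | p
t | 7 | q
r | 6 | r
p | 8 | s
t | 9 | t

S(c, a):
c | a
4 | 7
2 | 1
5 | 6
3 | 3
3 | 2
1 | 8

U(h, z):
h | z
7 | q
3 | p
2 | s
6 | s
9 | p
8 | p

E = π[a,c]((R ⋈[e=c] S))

Row counts bottom-up:
  R → 6
  S → 6
  (R ⋈[e=c] S) → 2
  π[a,c]((R ⋈[e=c] S)) → 2

|E| = 2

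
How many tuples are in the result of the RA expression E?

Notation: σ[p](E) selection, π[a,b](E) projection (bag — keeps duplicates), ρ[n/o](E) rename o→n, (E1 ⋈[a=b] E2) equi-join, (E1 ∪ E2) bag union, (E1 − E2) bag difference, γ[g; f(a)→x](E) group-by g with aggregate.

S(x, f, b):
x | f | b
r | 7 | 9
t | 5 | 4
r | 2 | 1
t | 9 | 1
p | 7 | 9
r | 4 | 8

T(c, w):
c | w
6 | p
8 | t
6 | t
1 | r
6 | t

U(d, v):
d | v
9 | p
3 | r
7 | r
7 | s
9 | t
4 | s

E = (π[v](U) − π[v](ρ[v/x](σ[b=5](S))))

Row counts bottom-up:
  U → 6
  π[v](U) → 6
  S → 6
  σ[b=5](S) → 0
  ρ[v/x](σ[b=5](S)) → 0
  π[v](ρ[v/x](σ[b=5](S))) → 0
  (π[v](U) − π[v](ρ[v/x](σ[b=5](S)))) → 6

|E| = 6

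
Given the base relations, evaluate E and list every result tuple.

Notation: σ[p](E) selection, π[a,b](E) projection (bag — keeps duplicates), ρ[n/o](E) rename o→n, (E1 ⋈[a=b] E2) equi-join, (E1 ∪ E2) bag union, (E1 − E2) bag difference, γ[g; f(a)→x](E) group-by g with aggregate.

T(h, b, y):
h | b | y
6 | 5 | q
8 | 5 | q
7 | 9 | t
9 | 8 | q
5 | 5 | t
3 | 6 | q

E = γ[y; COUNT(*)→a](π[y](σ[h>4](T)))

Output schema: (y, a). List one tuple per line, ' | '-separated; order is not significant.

Row counts bottom-up:
  T → 6
  σ[h>4](T) → 5
  π[y](σ[h>4](T)) → 5
  γ[y; COUNT(*)→a](π[y](σ[h>4](T))) → 2

== RESULT ==
y | a
q | 3
t | 2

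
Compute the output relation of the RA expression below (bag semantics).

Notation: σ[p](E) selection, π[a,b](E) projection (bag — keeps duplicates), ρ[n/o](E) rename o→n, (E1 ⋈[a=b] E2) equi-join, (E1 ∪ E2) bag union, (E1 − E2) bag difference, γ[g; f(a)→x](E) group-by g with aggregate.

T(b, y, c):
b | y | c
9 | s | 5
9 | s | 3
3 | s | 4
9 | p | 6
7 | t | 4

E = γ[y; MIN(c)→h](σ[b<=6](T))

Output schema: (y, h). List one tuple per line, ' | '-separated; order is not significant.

Per-node cardinality:
  T → 5
  σ[b<=6](T) → 1
  γ[y; MIN(c)→h](σ[b<=6](T)) → 1

== RESULT ==
y | h
s | 4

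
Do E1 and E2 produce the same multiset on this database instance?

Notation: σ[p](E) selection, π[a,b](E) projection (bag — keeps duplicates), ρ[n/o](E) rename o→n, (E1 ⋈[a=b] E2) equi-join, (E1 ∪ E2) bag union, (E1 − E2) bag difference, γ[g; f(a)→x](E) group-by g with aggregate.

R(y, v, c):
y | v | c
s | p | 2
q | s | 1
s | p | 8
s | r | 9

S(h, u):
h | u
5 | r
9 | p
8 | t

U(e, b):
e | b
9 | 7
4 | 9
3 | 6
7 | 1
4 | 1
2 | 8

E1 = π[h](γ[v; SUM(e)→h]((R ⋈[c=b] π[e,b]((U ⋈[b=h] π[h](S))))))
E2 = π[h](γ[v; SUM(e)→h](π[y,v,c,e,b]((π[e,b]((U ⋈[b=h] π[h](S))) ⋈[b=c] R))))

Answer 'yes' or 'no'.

E1 per-node cardinality:
  R → 4
  U → 6
  S → 3
  π[h](S) → 3
  (U ⋈[b=h] π[h](S)) → 2
  π[e,b]((U ⋈[b=h] π[h](S))) → 2
  (R ⋈[c=b] π[e,b]((U ⋈[b=h] π[h](S)))) → 2
  γ[v; SUM(e)→h]((R ⋈[c=b] π[e,b]((U ⋈[b=h] π[h](S))))) → 2
  π[h](γ[v; SUM(e)→h]((R ⋈[c=b] π[e,b]((U ⋈[b=h] π[h](S)))))) → 2
E2 per-node cardinality:
  U → 6
  S → 3
  π[h](S) → 3
  (U ⋈[b=h] π[h](S)) → 2
  π[e,b]((U ⋈[b=h] π[h](S))) → 2
  R → 4
  (π[e,b]((U ⋈[b=h] π[h](S))) ⋈[b=c] R) → 2
  π[y,v,c,e,b]((π[e,b]((U ⋈[b=h] π[h](S))) ⋈[b=c] R)) → 2
  γ[v; SUM(e)→h](π[y,v,c,e,b]((π[e,b]((U ⋈[b=h] π[h](S))) ⋈[b=c] R))) → 2
  π[h](γ[v; SUM(e)→h](π[y,v,c,e,b]((π[e,b]((U ⋈[b=h] π[h](S))) ⋈[b=c] R)))) → 2

E1 and E2 produce the same multiset:
h
2
4

yes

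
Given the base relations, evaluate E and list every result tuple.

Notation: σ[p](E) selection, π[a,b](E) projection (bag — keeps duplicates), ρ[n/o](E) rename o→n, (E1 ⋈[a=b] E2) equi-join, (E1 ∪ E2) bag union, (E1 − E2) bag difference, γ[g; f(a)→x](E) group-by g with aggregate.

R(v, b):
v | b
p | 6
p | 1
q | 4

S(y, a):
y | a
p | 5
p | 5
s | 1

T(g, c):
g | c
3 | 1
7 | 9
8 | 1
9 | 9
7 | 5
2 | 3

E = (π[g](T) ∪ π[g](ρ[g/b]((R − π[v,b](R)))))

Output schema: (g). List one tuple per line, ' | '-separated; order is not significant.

Subexpression sizes:
  T → 6
  π[g](T) → 6
  R → 3
  R → 3
  π[v,b](R) → 3
  (R − π[v,b](R)) → 0
  ρ[g/b]((R − π[v,b](R))) → 0
  π[g](ρ[g/b]((R − π[v,b](R)))) → 0
  (π[g](T) ∪ π[g](ρ[g/b]((R − π[v,b](R))))) → 6

== RESULT ==
g
2
3
7
7
8
9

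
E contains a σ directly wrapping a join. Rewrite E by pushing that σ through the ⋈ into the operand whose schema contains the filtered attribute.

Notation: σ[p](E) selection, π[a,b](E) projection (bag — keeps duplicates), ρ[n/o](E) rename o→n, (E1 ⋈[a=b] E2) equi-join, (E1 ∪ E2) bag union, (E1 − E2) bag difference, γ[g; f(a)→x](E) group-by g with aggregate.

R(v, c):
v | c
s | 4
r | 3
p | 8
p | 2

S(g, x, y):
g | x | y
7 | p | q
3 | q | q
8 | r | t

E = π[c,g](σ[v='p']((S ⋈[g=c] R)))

σ filters on v, owned by the right side.
E' = π[c,g]((S ⋈[g=c] σ[v='p'](R)))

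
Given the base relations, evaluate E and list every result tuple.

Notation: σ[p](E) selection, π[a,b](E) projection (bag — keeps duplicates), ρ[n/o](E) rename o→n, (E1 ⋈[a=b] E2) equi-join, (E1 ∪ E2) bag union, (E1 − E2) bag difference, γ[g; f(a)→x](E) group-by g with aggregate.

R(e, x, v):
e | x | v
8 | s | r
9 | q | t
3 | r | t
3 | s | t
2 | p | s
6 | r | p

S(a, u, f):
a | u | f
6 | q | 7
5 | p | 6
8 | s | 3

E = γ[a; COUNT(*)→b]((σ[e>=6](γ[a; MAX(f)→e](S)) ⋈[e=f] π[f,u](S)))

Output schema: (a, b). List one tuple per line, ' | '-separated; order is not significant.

Per-node cardinality:
  S → 3
  γ[a; MAX(f)→e](S) → 3
  σ[e>=6](γ[a; MAX(f)→e](S)) → 2
  S → 3
  π[f,u](S) → 3
  (σ[e>=6](γ[a; MAX(f)→e](S)) ⋈[e=f] π[f,u](S)) → 2
  γ[a; COUNT(*)→b]((σ[e>=6](γ[a; MAX(f)→e](S)) ⋈[e=f] π[f,u](S))) → 2

== RESULT ==
a | b
5 | 1
6 | 1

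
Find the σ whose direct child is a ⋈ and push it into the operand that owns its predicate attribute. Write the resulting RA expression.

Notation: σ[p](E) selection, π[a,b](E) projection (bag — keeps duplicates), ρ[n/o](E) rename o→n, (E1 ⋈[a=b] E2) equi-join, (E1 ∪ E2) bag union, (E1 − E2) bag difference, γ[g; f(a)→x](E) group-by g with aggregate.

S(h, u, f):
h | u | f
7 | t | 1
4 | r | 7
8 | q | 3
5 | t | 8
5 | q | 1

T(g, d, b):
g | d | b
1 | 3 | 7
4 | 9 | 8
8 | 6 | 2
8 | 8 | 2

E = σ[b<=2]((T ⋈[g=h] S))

σ filters on b, owned by the left side.
E' = (σ[b<=2](T) ⋈[g=h] S)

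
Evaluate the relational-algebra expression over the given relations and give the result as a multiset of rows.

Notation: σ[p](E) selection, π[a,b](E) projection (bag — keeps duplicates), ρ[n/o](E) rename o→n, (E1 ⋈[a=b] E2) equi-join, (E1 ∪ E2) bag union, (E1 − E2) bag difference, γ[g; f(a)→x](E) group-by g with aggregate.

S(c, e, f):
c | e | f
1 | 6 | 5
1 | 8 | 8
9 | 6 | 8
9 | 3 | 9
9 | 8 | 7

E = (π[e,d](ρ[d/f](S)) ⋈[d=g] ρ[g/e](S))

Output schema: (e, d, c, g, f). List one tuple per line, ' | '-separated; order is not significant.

Row counts bottom-up:
  S → 5
  ρ[d/f](S) → 5
  π[e,d](ρ[d/f](S)) → 5
  S → 5
  ρ[g/e](S) → 5
  (π[e,d](ρ[d/f](S)) ⋈[d=g] ρ[g/e](S)) → 4

== RESULT ==
e | d | c | g | f
6 | 8 | 1 | 8 | 8
6 | 8 | 9 | 8 | 7
8 | 8 | 1 | 8 | 8
8 | 8 | 9 | 8 | 7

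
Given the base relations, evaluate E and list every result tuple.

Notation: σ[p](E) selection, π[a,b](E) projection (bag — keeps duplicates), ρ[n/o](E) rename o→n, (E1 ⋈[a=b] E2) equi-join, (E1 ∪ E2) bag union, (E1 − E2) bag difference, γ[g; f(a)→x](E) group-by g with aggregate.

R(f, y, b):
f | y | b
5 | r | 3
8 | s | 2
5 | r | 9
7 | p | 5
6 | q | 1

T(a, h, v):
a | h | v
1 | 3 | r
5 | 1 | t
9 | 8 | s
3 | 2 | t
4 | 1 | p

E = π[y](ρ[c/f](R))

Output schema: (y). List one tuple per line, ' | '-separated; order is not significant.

Per-node cardinality:
  R → 5
  ρ[c/f](R) → 5
  π[y](ρ[c/f](R)) → 5

== RESULT ==
y
p
q
r
r
s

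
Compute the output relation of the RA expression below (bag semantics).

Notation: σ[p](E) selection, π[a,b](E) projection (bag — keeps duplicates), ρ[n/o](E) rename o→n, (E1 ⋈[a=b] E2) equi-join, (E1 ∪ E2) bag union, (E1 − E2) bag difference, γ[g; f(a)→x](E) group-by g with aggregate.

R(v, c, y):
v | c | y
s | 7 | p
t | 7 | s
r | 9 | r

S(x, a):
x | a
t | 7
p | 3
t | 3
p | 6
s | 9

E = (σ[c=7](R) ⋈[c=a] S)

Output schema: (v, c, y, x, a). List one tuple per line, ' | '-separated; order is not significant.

Row counts bottom-up:
  R → 3
  σ[c=7](R) → 2
  S → 5
  (σ[c=7](R) ⋈[c=a] S) → 2

== RESULT ==
v | c | y | x | a
s | 7 | p | t | 7
t | 7 | s | t | 7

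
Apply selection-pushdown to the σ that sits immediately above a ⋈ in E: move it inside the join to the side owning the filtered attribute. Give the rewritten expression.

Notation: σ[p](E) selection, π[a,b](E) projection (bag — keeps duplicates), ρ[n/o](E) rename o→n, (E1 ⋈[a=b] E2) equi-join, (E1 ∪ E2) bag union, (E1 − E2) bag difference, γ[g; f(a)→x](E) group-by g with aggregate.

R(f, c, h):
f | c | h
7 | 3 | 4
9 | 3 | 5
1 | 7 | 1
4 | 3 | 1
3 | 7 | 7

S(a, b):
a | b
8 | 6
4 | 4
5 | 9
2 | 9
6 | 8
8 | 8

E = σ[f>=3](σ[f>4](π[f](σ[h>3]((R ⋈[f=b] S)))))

σ filters on h, owned by the left side.
E' = σ[f>=3](σ[f>4](π[f]((σ[h>3](R) ⋈[f=b] S))))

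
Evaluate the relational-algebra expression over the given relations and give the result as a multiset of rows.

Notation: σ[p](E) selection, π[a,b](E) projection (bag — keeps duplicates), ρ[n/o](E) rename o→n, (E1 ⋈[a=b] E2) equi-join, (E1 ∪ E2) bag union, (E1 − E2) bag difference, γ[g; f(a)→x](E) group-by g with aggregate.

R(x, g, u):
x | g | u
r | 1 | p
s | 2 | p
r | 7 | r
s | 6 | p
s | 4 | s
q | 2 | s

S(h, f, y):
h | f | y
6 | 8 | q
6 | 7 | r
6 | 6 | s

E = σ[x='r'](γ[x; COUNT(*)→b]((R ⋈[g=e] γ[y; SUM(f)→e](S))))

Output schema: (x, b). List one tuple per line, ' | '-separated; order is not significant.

Per-node cardinality:
  R → 6
  S → 3
  γ[y; SUM(f)→e](S) → 3
  (R ⋈[g=e] γ[y; SUM(f)→e](S)) → 2
  γ[x; COUNT(*)→b]((R ⋈[g=e] γ[y; SUM(f)→e](S))) → 2
  σ[x='r'](γ[x; COUNT(*)→b]((R ⋈[g=e] γ[y; SUM(f)→e](S)))) → 1

== RESULT ==
x | b
r | 1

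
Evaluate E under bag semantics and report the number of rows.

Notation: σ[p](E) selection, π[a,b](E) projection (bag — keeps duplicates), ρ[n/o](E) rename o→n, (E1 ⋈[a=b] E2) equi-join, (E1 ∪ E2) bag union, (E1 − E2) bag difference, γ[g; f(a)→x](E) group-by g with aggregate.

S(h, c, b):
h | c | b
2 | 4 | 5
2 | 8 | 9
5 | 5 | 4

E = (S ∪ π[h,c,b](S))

Stepwise |·|:
  S → 3
  S → 3
  π[h,c,b](S) → 3
  (S ∪ π[h,c,b](S)) → 6

|E| = 6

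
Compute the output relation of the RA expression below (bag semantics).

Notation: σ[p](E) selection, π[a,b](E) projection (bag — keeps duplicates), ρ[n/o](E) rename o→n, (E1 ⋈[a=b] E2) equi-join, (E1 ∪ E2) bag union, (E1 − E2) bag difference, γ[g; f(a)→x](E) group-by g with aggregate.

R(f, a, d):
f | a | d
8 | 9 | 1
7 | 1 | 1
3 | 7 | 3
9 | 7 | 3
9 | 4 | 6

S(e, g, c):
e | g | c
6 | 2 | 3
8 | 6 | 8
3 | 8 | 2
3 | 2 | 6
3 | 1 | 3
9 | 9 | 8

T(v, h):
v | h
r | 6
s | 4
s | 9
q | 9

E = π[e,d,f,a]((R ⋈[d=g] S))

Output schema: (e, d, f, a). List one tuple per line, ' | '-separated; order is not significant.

Per-node cardinality:
  R → 5
  S → 6
  (R ⋈[d=g] S) → 3
  π[e,d,f,a]((R ⋈[d=g] S)) → 3

== RESULT ==
e | d | f | a
3 | 1 | 7 | 1
3 | 1 | 8 | 9
8 | 6 | 9 | 4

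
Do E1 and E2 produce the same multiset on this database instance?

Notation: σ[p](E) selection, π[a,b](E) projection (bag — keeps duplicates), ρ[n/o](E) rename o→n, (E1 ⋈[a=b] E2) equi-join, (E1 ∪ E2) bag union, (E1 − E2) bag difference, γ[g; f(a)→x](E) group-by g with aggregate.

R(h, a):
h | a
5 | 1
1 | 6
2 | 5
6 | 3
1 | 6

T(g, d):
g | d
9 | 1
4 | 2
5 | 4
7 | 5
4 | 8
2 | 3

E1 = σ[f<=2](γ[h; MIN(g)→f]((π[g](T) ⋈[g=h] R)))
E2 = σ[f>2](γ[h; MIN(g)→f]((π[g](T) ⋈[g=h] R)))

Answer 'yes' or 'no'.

E1 stepwise |·|:
  T → 6
  π[g](T) → 6
  R → 5
  (π[g](T) ⋈[g=h] R) → 2
  γ[h; MIN(g)→f]((π[g](T) ⋈[g=h] R)) → 2
  σ[f<=2](γ[h; MIN(g)→f]((π[g](T) ⋈[g=h] R))) → 1
E2 stepwise |·|:
  T → 6
  π[g](T) → 6
  R → 5
  (π[g](T) ⋈[g=h] R) → 2
  γ[h; MIN(g)→f]((π[g](T) ⋈[g=h] R)) → 2
  σ[f>2](γ[h; MIN(g)→f]((π[g](T) ⋈[g=h] R))) → 1

E1 result:
h | f
2 | 2
E2 result:
h | f
5 | 5
Witness: (5, 5) appears 0× in E1 but 1× in E2.

no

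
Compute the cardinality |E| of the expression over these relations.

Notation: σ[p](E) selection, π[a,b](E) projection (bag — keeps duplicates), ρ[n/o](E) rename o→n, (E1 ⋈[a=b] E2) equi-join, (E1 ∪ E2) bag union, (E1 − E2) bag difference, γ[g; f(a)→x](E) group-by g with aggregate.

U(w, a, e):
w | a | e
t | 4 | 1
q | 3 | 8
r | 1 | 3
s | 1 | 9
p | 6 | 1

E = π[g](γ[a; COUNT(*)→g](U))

Stepwise |·|:
  U → 5
  γ[a; COUNT(*)→g](U) → 4
  π[g](γ[a; COUNT(*)→g](U)) → 4

|E| = 4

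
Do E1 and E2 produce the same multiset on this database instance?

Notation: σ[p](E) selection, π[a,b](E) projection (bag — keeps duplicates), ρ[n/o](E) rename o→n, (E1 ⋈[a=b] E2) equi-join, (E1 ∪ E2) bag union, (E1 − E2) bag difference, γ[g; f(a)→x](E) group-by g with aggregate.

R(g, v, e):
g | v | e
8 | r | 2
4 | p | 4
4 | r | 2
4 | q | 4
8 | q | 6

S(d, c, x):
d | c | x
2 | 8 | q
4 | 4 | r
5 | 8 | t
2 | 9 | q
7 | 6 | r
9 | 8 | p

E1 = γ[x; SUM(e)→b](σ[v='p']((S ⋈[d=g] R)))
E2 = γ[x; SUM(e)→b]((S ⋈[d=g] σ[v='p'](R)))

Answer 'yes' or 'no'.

E1 per-node cardinality:
  S → 6
  R → 5
  (S ⋈[d=g] R) → 3
  σ[v='p']((S ⋈[d=g] R)) → 1
  γ[x; SUM(e)→b](σ[v='p']((S ⋈[d=g] R))) → 1
E2 per-node cardinality:
  S → 6
  R → 5
  σ[v='p'](R) → 1
  (S ⋈[d=g] σ[v='p'](R)) → 1
  γ[x; SUM(e)→b]((S ⋈[d=g] σ[v='p'](R))) → 1

E1 and E2 produce the same multiset:
x | b
r | 4

yes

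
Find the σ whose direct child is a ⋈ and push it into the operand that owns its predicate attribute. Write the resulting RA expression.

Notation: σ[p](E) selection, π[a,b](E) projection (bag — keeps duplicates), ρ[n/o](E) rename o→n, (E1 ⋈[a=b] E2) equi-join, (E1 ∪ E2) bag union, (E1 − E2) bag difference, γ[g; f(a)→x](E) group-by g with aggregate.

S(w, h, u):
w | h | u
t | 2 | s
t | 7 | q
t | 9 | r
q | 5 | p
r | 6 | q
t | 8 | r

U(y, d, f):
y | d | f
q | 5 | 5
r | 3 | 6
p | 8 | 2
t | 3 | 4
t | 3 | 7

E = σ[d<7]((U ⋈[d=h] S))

σ filters on d, owned by the left side.
E' = (σ[d<7](U) ⋈[d=h] S)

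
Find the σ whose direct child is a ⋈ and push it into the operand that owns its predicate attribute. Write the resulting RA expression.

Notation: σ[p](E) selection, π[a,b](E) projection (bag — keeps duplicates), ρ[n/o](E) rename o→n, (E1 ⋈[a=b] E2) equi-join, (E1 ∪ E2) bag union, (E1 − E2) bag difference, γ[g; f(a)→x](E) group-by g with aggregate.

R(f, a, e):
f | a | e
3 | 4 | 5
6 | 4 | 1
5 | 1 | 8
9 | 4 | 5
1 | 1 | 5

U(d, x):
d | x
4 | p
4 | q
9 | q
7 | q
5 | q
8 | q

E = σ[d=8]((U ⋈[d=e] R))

σ filters on d, owned by the left side.
E' = (σ[d=8](U) ⋈[d=e] R)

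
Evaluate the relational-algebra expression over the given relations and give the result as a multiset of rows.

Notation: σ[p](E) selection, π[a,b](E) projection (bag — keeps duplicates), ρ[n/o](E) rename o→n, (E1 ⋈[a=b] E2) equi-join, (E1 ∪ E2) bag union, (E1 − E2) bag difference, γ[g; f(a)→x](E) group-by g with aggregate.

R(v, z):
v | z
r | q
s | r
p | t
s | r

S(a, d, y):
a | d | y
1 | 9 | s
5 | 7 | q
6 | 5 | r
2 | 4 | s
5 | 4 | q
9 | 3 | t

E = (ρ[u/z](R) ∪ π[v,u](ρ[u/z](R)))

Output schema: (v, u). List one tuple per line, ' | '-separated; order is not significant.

Subexpression sizes:
  R → 4
  ρ[u/z](R) → 4
  R → 4
  ρ[u/z](R) → 4
  π[v,u](ρ[u/z](R)) → 4
  (ρ[u/z](R) ∪ π[v,u](ρ[u/z](R))) → 8

== RESULT ==
v | u
p | t
p | t
r | q
r | q
s | r
s | r
s | r
s | r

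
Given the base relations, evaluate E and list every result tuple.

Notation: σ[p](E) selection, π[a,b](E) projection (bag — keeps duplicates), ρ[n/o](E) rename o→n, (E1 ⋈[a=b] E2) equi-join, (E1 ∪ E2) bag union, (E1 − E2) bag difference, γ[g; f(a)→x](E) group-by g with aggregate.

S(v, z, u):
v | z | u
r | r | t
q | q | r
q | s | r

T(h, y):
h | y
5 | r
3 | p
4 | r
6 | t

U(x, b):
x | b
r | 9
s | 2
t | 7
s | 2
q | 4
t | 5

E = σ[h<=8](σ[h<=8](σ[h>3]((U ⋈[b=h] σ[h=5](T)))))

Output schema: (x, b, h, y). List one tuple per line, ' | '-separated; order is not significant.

Row counts bottom-up:
  U → 6
  T → 4
  σ[h=5](T) → 1
  (U ⋈[b=h] σ[h=5](T)) → 1
  σ[h>3]((U ⋈[b=h] σ[h=5](T))) → 1
  σ[h<=8](σ[h>3]((U ⋈[b=h] σ[h=5](T)))) → 1
  σ[h<=8](σ[h<=8](σ[h>3]((U ⋈[b=h] σ[h=5](T))))) → 1

== RESULT ==
x | b | h | y
t | 5 | 5 | r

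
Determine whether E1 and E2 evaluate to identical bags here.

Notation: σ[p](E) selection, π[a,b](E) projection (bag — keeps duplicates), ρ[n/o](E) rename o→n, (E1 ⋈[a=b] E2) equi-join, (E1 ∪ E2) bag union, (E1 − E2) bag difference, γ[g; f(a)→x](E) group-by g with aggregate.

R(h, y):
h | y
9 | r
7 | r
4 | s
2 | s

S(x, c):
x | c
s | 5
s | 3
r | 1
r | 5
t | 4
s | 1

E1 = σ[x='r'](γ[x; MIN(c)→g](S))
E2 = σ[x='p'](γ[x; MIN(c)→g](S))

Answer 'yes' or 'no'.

E1 row counts bottom-up:
  S → 6
  γ[x; MIN(c)→g](S) → 3
  σ[x='r'](γ[x; MIN(c)→g](S)) → 1
E2 row counts bottom-up:
  S → 6
  γ[x; MIN(c)→g](S) → 3
  σ[x='p'](γ[x; MIN(c)→g](S)) → 0

E1 result:
x | g
r | 1
E2 result:
x | g
(0 rows)
Witness: ('r', 1) appears 1× in E1 but 0× in E2.

no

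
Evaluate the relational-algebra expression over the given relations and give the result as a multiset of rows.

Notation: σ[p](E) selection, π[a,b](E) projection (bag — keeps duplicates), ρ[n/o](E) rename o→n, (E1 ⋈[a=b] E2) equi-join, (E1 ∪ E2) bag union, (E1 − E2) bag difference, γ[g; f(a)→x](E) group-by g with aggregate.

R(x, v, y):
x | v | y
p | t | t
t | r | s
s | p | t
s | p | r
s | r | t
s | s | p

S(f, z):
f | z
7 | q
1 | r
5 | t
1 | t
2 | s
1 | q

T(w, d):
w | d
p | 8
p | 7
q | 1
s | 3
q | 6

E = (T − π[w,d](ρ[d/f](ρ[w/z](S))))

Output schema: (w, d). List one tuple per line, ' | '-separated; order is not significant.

Per-node cardinality:
  T → 5
  S → 6
  ρ[w/z](S) → 6
  ρ[d/f](ρ[w/z](S)) → 6
  π[w,d](ρ[d/f](ρ[w/z](S))) → 6
  (T − π[w,d](ρ[d/f](ρ[w/z](S)))) → 4

== RESULT ==
w | d
p | 7
p | 8
q | 6
s | 3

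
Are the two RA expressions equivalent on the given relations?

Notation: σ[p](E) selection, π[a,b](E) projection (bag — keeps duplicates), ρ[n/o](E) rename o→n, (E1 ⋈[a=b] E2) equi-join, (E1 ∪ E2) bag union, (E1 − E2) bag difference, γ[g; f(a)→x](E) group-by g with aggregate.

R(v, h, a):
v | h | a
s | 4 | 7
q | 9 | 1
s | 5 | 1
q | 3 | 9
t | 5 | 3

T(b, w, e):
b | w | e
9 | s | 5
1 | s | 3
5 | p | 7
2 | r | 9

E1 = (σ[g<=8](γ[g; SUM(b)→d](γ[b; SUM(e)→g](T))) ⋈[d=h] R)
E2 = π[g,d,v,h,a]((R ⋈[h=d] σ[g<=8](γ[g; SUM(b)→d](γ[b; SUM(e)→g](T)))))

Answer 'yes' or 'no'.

E1 stepwise |·|:
  T → 4
  γ[b; SUM(e)→g](T) → 4
  γ[g; SUM(b)→d](γ[b; SUM(e)→g](T)) → 4
  σ[g<=8](γ[g; SUM(b)→d](γ[b; SUM(e)→g](T))) → 3
  R → 5
  (σ[g<=8](γ[g; SUM(b)→d](γ[b; SUM(e)→g](T))) ⋈[d=h] R) → 3
E2 stepwise |·|:
  R → 5
  T → 4
  γ[b; SUM(e)→g](T) → 4
  γ[g; SUM(b)→d](γ[b; SUM(e)→g](T)) → 4
  σ[g<=8](γ[g; SUM(b)→d](γ[b; SUM(e)→g](T))) → 3
  (R ⋈[h=d] σ[g<=8](γ[g; SUM(b)→d](γ[b; SUM(e)→g](T)))) → 3
  π[g,d,v,h,a]((R ⋈[h=d] σ[g<=8](γ[g; SUM(b)→d](γ[b; SUM(e)→g](T))))) → 3

E1 and E2 produce the same multiset:
g | d | v | h | a
5 | 9 | q | 9 | 1
7 | 5 | s | 5 | 1
7 | 5 | t | 5 | 3

yes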